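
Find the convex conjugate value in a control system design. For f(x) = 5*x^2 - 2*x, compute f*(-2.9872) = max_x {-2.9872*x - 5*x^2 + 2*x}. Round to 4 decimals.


f*(y) = sup_x {y*x - a*x^2 - b*x} = sup_x {(y-b)*x - a*x^2}
FOC: (y - b) - 2a*x = 0 => x* = (y - b)/(2a)
x* = (-2.9872 + 2)/(2*5) = -0.0987
f*(-2.9872) = (y-b)^2/(4a) = (-2.9872 + 2)^2/(4*5)
= 0.9746/20 = 0.0487


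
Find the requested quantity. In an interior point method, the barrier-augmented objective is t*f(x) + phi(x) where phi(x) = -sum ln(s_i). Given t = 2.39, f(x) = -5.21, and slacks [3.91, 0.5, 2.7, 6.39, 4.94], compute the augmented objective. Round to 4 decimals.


Step 1: Compute log-barrier.
ln values: [1.3635, -0.6931, 0.9933, 1.8547, 1.5974]
phi = -(1.3635 - 0.6931 + 0.9933 + 1.8547 + 1.5974) = -5.1157
Step 2: Compute augmented objective.
t*f(x) = 2.39*-5.21 = -12.4519
Total = -12.4519 - 5.1157 = -17.5676


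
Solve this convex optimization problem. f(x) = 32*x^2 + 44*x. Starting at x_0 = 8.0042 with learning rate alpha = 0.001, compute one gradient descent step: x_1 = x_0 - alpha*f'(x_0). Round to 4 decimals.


We compute the gradient at x_0 and apply the update.
f'(x) = 64*x + 44
f'(8.0042) = 64*8.0042 + 44 = 556.2688
x_1 = 8.0042 - 0.001*556.2688 = 7.4479


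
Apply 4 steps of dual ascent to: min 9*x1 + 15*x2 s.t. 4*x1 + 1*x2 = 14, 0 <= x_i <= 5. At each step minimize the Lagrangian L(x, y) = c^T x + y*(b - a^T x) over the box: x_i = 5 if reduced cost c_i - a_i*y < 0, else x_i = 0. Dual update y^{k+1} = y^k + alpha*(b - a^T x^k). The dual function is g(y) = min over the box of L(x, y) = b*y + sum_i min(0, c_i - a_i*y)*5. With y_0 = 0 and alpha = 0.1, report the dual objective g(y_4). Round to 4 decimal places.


Dual ascent for LP: min 9*x1 + 15*x2, 4*x1 + 1*x2 = 14, 0 <= x_i <= 5
Step 1: y^k = 0.0, reduced costs: (9.0, 15.0)
  x^k = (0.0, 0.0), subgradient = b - a^T x = 14.0
  y^{k+1} = 0.0 + 0.1*14.0 = 1.4
Step 2: y^k = 1.4, reduced costs: (3.4, 13.6)
  x^k = (0.0, 0.0), subgradient = b - a^T x = 14.0
  y^{k+1} = 1.4 + 0.1*14.0 = 2.8
Step 3: y^k = 2.8, reduced costs: (-2.2, 12.2)
  x^k = (5.0, 0.0), subgradient = b - a^T x = -6.0
  y^{k+1} = 2.8 + 0.1*-6.0 = 2.2
Step 4: y^k = 2.2, reduced costs: (0.2, 12.8)
  x^k = (0.0, 0.0), subgradient = b - a^T x = 14.0
  y^{k+1} = 2.2 + 0.1*14.0 = 3.6
Dual objective at y_4 = 3.6: reduced costs (-5.4, 11.4), box minimizer x = (5.0, 0.0)
g(y_4) = b*y + (c1 - a1*y)*x1 + (c2 - a2*y)*x2 = 14*3.6 + (-5.4)*5.0 + 11.4*0.0 = 50.4 - 27.0 + 0.0 = 23.4


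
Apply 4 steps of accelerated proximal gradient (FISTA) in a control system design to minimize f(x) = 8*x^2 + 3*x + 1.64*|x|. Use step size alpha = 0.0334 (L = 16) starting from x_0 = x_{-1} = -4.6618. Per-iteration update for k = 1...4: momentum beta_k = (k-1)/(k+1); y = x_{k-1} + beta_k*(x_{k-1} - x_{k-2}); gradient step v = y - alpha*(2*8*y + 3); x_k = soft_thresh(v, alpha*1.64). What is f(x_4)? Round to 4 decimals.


FISTA on f(x) = 8*x^2 + 3*x + 1.64*|x|
L = 16, alpha = 0.0334
Iteration 1: beta = 0.0, y = -4.6618 + 0.0*(-4.6618 + 4.6618) = -4.6618
  grad(y) = -71.5888, v = y - alpha*grad = -2.2707
  prox(v) = soft_thresh(-2.2707, 0.0548) = -2.216
Iteration 2: beta = 0.3333, y = -2.216 + 0.3333*(-2.216 + 4.6618) = -1.4007
  grad(y) = -19.4108, v = y - alpha*grad = -0.7524
  prox(v) = soft_thresh(-0.7524, 0.0548) = -0.6976
Iteration 3: beta = 0.5, y = -0.6976 + 0.5*(-0.6976 + 2.216) = 0.0616
  grad(y) = 3.9858, v = y - alpha*grad = -0.0715
  prox(v) = soft_thresh(-0.0715, 0.0548) = -0.0167
Iteration 4: beta = 0.6, y = -0.0167 + 0.6*(-0.0167 + 0.6976) = 0.3918
  grad(y) = 9.2683, v = y - alpha*grad = 0.0822
  prox(v) = soft_thresh(0.0822, 0.0548) = 0.0274
f(x_4) = 8*0.0274^2 + 3*0.0274 + 1.64*|0.0274| = 0.1333


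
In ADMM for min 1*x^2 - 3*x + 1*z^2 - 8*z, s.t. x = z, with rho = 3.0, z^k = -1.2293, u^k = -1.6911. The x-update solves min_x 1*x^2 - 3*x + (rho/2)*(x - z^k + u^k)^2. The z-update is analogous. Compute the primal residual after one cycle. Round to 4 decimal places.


ADMM iteration with rho = 3.0, z^k = -1.2293, u^k = -1.6911
Step 1: x-update.
Minimize 1*x^2 - 3*x + (3.0/2)*(x + 1.2293 - 1.6911)^2
FOC: (2*1 + 3.0)*x = 3 + 3.0*(-1.2293 + 1.6911)
x^{k+1} = 0.8771
Step 2: z-update.
Minimize 1*z^2 - 8*z + (3.0/2)*(0.8771 - z - 1.6911)^2
FOC: (2*1 + 3.0)*z = 8 + 3.0*(0.8771 - 1.6911)
z^{k+1} = 1.1116
Step 3: u-update.
u^{k+1} = -1.6911 + 0.8771 - 1.1116 = -1.9256
Step 4: Primal residual = |0.8771 - 1.1116| = 0.2345


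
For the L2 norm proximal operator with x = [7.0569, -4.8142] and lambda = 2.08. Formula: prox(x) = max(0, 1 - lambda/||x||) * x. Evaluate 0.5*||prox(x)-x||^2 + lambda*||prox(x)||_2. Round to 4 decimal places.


Step 1: Compute ||x||.
||x|| = 8.5426
Step 2: Compute scaling factor.
scale = max(0, 1 - 2.08/8.5426) = 0.7565
Step 3: prox(x) = [5.3387, -3.642]
||prox(x)|| = 6.4626
Step 4: Proximal objective.
0.5*||prox-x||^2 = 2.1632
lambda*||prox|| = 13.4422
Total = 15.6054


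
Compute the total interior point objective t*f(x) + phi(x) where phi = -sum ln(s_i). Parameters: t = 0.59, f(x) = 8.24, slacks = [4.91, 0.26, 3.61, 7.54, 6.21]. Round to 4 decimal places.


Step 1: Compute log-barrier.
ln values: [1.5913, -1.3471, 1.2837, 2.0202, 1.8262]
phi = -(1.5913 - 1.3471 + 1.2837 + 2.0202 + 1.8262) = -5.3743
Step 2: Compute augmented objective.
t*f(x) = 0.59*8.24 = 4.8616
Total = 4.8616 - 5.3743 = -0.5127


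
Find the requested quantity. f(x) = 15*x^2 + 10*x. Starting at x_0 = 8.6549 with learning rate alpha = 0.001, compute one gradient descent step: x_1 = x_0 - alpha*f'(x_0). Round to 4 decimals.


We compute the gradient at x_0 and apply the update.
f'(x) = 30*x + 10
f'(8.6549) = 30*8.6549 + 10 = 269.647
x_1 = 8.6549 - 0.001*269.647 = 8.3853


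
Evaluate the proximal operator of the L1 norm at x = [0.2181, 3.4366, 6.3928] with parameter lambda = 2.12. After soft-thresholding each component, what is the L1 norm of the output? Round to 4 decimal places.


Soft-thresholding with lambda = 2.12:
prox(0.2181) = sign(0.2181)*max(|0.2181| - 2.12, 0) = 0.0
prox(3.4366) = sign(3.4366)*max(|3.4366| - 2.12, 0) = 1.3166
prox(6.3928) = sign(6.3928)*max(|6.3928| - 2.12, 0) = 4.2728
prox(x) = [0.0, 1.3166, 4.2728]
||prox(x)||_1 = 0.0 + 1.3166 + 4.2728 = 5.5894


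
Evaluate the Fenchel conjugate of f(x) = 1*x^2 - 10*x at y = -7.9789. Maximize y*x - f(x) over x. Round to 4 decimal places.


f*(y) = sup_x {y*x - a*x^2 - b*x} = sup_x {(y-b)*x - a*x^2}
FOC: (y - b) - 2a*x = 0 => x* = (y - b)/(2a)
x* = (-7.9789 + 10)/(2*1) = 1.0106
f*(-7.9789) = (y-b)^2/(4a) = (-7.9789 + 10)^2/(4*1)
= 4.0848/4 = 1.0212


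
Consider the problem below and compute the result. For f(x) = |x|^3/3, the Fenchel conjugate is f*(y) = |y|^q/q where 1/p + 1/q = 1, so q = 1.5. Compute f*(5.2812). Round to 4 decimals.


The conjugate exponent q satisfies 1/p + 1/q = 1.
p = 3, so q = 3/(3 - 1) = 1.5
|y|^q = 5.2812^1.5 = 12.1367
f*(5.2812) = 12.1367 / 1.5 = 8.0911


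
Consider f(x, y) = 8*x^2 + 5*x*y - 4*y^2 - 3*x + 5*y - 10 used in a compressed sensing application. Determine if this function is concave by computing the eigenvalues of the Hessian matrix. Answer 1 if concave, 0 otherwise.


The Hessian of f(x,y) = 8*x^2 + 5*x*y - 4*y^2 - 3*x + 5*y - 10 is:
H = [[16, 5], [5, -8]]
Trace = 16 - 8 = 8
Determinant = 16*-8 - (5)^2 = -153
Discriminant = (8)^2 - 4*-153 = 676.0
Eigenvalues: lambda_1 = -9.0, lambda_2 = 17.0
The function is not concave.

0


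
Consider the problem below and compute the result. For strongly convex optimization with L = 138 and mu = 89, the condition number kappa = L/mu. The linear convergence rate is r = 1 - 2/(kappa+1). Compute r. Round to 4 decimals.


Step 1: Compute the condition number.
kappa = L/mu = 138/89 = 1.5506
Step 2: Compute the convergence rate.
r = 1 - 2/(kappa + 1) = 1 - 2*mu/(L + mu) = (L - mu)/(L + mu) = 49/227 = 0.2159


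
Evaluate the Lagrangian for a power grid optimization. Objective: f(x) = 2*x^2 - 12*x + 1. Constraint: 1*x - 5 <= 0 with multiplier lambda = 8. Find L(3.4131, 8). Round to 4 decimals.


Step 1: Evaluate f(x).
f(3.4131) = 2*3.4131^2 - 12*3.4131 + 1 = -16.6587
Step 2: Evaluate g(x).
g(3.4131) = 1*3.4131 - 5 = -1.5869
Step 3: Compute Lagrangian.
L = -16.6587 + 8*-1.5869 = -29.3539


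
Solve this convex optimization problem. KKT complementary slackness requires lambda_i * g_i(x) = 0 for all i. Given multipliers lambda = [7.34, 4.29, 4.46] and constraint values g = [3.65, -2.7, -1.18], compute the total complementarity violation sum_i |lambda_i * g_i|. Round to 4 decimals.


KKT complementary slackness check:
lambda_1 * g_1 = 7.34 * 3.65 = 26.791
lambda_2 * g_2 = 4.29 * -2.7 = -11.583
lambda_3 * g_3 = 4.46 * -1.18 = -5.2628
Total violation = 26.791 + 11.583 + 5.2628 = 43.6368


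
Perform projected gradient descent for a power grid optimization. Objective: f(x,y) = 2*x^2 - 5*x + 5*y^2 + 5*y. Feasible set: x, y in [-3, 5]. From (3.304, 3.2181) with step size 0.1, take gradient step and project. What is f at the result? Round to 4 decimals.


Step 1: Compute gradient at (3.304, 3.2181).
grad_x = 2*2*3.304 - 5 = 8.216
grad_y = 2*5*3.2181 + 5 = 37.181
Step 2: Gradient step.
x_raw = 3.304 - 0.1*8.216 = 2.4824
y_raw = 3.2181 - 0.1*37.181 = -0.5
Step 3: Project onto [-3, 5].
x_proj = clip(2.4824) = 2.4824
y_proj = clip(-0.5) = -0.5
Step 4: Evaluate f.
f(2.4824, -0.5) = -1.3374


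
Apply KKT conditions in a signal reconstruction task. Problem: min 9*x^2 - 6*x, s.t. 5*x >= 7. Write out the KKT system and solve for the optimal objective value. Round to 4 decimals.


Step 1: Try lambda = 0 (constraint inactive).
x_unc = 6/(2*9) = 0.3333
Check: 5*0.3333 = 1.6665 < 7 -- violated!
Step 2: Constraint must be active: 5*x = 7
x* = 7/5 = 1.4
lambda = (2*9*1.4 - 6)/5 = 3.84
Step 3: Compute optimal value.
f(x*) = 9*1.4^2 - 6*1.4 = 9.24


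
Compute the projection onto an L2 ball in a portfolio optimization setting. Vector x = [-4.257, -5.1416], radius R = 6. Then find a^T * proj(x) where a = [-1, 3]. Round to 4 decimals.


Step 1: Compute ||x|| (intermediates to 6 decimals).
||x|| = sqrt((-4.257)^2 + (-5.1416)^2) = 6.675185
Step 2: Project.
Since ||x|| > R, scale = R/||x|| = 6/6.675185 = 0.898851, proj(x) = scale * x
proj(x) = [-3.826409, -4.621532]
Step 3: Dot product.
a^T * proj(x) = -1*(-3.826409) + 3*(-4.621532) = -10.0382


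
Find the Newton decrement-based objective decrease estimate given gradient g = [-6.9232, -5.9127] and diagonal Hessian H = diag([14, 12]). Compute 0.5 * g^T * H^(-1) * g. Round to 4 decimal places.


Step 1: H is diagonal, so H^(-1) * g = [-0.4945, -0.4927].
Step 2: g^T H^(-1) g = sum_i g_i^2 / H_ii
  = (-6.9232)^2/14 + (-5.9127)^2/12
  = 3.4236 + 2.9133 = 6.337
Step 3: Objective decrease = 0.5 * g^T H^(-1) g = 3.1685


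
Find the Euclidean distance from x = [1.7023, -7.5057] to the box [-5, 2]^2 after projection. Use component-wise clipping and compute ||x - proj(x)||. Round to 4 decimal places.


Project each component onto [-5, 2].
clip(1.7023) = 1.7023, clip(-7.5057) = -5.0
Projection = [1.7023, -5.0]
Squared diffs: [0.0, 6.2785]
Distance = sqrt(6.2785) = 2.5057


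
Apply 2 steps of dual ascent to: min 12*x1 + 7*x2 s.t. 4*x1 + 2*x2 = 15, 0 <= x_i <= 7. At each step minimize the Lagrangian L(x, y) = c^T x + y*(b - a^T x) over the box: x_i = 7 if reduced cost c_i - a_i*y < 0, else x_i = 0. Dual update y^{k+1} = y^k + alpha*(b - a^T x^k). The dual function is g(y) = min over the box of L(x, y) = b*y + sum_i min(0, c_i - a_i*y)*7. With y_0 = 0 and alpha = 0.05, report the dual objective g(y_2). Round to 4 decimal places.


Dual ascent for LP: min 12*x1 + 7*x2, 4*x1 + 2*x2 = 15, 0 <= x_i <= 7
Step 1: y^k = 0.0, reduced costs: (12.0, 7.0)
  x^k = (0.0, 0.0), subgradient = b - a^T x = 15.0
  y^{k+1} = 0.0 + 0.05*15.0 = 0.75
Step 2: y^k = 0.75, reduced costs: (9.0, 5.5)
  x^k = (0.0, 0.0), subgradient = b - a^T x = 15.0
  y^{k+1} = 0.75 + 0.05*15.0 = 1.5
Dual objective at y_2 = 1.5: reduced costs (6.0, 4.0), box minimizer x = (0.0, 0.0)
g(y_2) = b*y + (c1 - a1*y)*x1 + (c2 - a2*y)*x2 = 15*1.5 + 6.0*0.0 + 4.0*0.0 = 22.5 + 0.0 + 0.0 = 22.5


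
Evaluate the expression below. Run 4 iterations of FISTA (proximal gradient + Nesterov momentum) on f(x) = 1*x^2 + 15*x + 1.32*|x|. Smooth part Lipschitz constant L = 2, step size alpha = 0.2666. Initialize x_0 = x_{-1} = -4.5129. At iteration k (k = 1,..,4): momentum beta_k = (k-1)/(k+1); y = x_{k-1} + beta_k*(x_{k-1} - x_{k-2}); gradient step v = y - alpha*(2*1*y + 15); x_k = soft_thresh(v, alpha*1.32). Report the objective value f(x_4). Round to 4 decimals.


FISTA on f(x) = 1*x^2 + 15*x + 1.32*|x|
L = 2, alpha = 0.2666
Iteration 1: beta = 0.0, y = -4.5129 + 0.0*(-4.5129 + 4.5129) = -4.5129
  grad(y) = 5.9742, v = y - alpha*grad = -6.1056
  prox(v) = soft_thresh(-6.1056, 0.3519) = -5.7537
Iteration 2: beta = 0.3333, y = -5.7537 + 0.3333*(-5.7537 + 4.5129) = -6.1673
  grad(y) = 2.6654, v = y - alpha*grad = -6.8779
  prox(v) = soft_thresh(-6.8779, 0.3519) = -6.526
Iteration 3: beta = 0.5, y = -6.526 + 0.5*(-6.526 + 5.7537) = -6.9121
  grad(y) = 1.1757, v = y - alpha*grad = -7.2256
  prox(v) = soft_thresh(-7.2256, 0.3519) = -6.8737
Iteration 4: beta = 0.6, y = -6.8737 + 0.6*(-6.8737 + 6.526) = -7.0823
  grad(y) = 0.8354, v = y - alpha*grad = -7.305
  prox(v) = soft_thresh(-7.305, 0.3519) = -6.9531
f(x_4) = 1*(-6.9531)^2 + 15*(-6.9531) + 1.32*|-6.9531| = -46.7728


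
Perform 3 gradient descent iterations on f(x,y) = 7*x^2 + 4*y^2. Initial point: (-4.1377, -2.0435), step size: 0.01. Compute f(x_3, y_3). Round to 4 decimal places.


Gradient descent on f(x,y) = 7*x^2 + 4*y^2.
Starting point: (-4.1377, -2.0435), alpha = 0.01
Step 1: grad_x = 2*7*-4.1377 = -57.9278, grad_y = 2*4*-2.0435 = -16.348
  x_1 = -4.1377 - 0.01*-57.9278 = -3.5584
  y_1 = -2.0435 - 0.01*-16.348 = -1.88
Step 2: grad_x = 2*7*-3.5584 = -49.8179, grad_y = 2*4*-1.88 = -15.0402
  x_2 = -3.5584 - 0.01*-49.8179 = -3.0602
  y_2 = -1.88 - 0.01*-15.0402 = -1.7296
Step 3: grad_x = 2*7*-3.0602 = -42.8434, grad_y = 2*4*-1.7296 = -13.8369
  x_3 = -3.0602 - 0.01*-42.8434 = -2.6318
  y_3 = -1.7296 - 0.01*-13.8369 = -1.5912
f(-2.6318, -1.5912) = 7*(-2.6318)^2 + 4*(-1.5912)^2 = 58.6132


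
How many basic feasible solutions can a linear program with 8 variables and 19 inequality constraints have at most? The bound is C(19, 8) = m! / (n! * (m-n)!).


Each vertex corresponds to some choice of n active constraints out of m, so the number of vertices is at most C(m, n) = m! / (n!(m-n)!).
m = 19, n = 8
Numerator: 19 * 18 * 17 * 16 * 15 * 14 * 13 * 12
Denominator: 8! = 40320
C(19, 8) = 75582


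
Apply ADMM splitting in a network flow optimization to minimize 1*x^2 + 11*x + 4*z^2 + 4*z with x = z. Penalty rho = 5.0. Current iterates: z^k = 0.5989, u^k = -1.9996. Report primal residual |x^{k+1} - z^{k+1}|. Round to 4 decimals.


ADMM iteration with rho = 5.0, z^k = 0.5989, u^k = -1.9996
Step 1: x-update.
Minimize 1*x^2 + 11*x + (5.0/2)*(x - 0.5989 - 1.9996)^2
FOC: (2*1 + 5.0)*x = -11 + 5.0*(0.5989 + 1.9996)
x^{k+1} = 0.2846
Step 2: z-update.
Minimize 4*z^2 + 4*z + (5.0/2)*(0.2846 - z - 1.9996)^2
FOC: (2*4 + 5.0)*z = -4 + 5.0*(0.2846 - 1.9996)
z^{k+1} = -0.9673
Step 3: u-update.
u^{k+1} = -1.9996 + 0.2846 + 0.9673 = -0.7477
Step 4: Primal residual = |0.2846 + 0.9673| = 1.2519


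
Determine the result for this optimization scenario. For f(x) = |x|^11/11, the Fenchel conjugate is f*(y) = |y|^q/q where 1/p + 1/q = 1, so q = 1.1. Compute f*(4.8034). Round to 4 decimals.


The conjugate exponent q satisfies 1/p + 1/q = 1.
p = 11, so q = 11/(11 - 1) = 1.1
|y|^q = 4.8034^1.1 = 5.6196
f*(4.8034) = 5.6196 / 1.1 = 5.1087


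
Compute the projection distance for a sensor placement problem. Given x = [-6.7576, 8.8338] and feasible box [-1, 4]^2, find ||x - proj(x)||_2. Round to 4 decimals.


Project each component onto [-1, 4].
clip(-6.7576) = -1.0, clip(8.8338) = 4.0
Projection = [-1.0, 4.0]
Squared diffs: [33.15, 23.3656]
Distance = sqrt(56.5156) = 7.5177


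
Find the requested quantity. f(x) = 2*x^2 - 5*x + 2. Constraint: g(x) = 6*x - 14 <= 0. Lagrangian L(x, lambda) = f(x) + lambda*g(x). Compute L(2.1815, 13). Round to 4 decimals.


Step 1: Evaluate f(x).
f(2.1815) = 2*2.1815^2 - 5*2.1815 + 2 = 0.6104
Step 2: Evaluate g(x).
g(2.1815) = 6*2.1815 - 14 = -0.911
Step 3: Compute Lagrangian.
L = 0.6104 + 13*-0.911 = -11.2326


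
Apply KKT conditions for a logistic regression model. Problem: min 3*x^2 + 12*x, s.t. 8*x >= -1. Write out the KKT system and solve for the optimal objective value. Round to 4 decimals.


Step 1: Try lambda = 0 (constraint inactive).
x_unc = -12/(2*3) = -2.0
Check: 8*-2.0 = -16.0 < -1 -- violated!
Step 2: Constraint must be active: 8*x = -1
x* = -1/8 = -0.125
lambda = (2*3*(-0.125) + 12)/8 = 1.4063
Step 3: Compute optimal value.
f(x*) = 3*(-0.125)^2 + 12*(-0.125) = -1.4531


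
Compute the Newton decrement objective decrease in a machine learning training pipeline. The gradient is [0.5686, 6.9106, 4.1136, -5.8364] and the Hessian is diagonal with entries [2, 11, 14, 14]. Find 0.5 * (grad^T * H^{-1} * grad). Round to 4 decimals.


Step 1: H is diagonal, so H^(-1) * g = [0.2843, 0.6282, 0.2938, -0.4169].
Step 2: g^T H^(-1) g = sum_i g_i^2 / H_ii
  = (0.5686)^2/2 + (6.9106)^2/11 + (4.1136)^2/14 + (-5.8364)^2/14
  = 0.1617 + 4.3415 + 1.2087 + 2.4331 = 8.1449
Step 3: Objective decrease = 0.5 * g^T H^(-1) g = 4.0725


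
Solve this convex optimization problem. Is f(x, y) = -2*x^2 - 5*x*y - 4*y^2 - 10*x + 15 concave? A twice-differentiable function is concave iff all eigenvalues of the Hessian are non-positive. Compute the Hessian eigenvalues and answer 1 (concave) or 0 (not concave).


The Hessian of f(x,y) = -2*x^2 - 5*x*y - 4*y^2 - 10*x + 15 is:
H = [[-4, -5], [-5, -8]]
Trace = -4 - 8 = -12
Determinant = -4*-8 - (-5)^2 = 7
Discriminant = (-12)^2 - 4*7 = 116.0
Eigenvalues: lambda_1 = -11.3852, lambda_2 = -0.6148
The function is concave.

1


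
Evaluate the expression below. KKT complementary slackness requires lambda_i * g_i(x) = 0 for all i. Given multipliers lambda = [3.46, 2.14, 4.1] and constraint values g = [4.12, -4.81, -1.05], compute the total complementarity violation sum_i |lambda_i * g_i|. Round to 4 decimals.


KKT complementary slackness check:
lambda_1 * g_1 = 3.46 * 4.12 = 14.2552
lambda_2 * g_2 = 2.14 * -4.81 = -10.2934
lambda_3 * g_3 = 4.1 * -1.05 = -4.305
Total violation = 14.2552 + 10.2934 + 4.305 = 28.8536


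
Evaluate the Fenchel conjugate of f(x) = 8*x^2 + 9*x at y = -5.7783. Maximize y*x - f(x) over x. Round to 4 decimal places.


f*(y) = sup_x {y*x - a*x^2 - b*x} = sup_x {(y-b)*x - a*x^2}
FOC: (y - b) - 2a*x = 0 => x* = (y - b)/(2a)
x* = (-5.7783 - 9)/(2*8) = -0.9236
f*(-5.7783) = (y-b)^2/(4a) = (-5.7783 - 9)^2/(4*8)
= 218.3982/32 = 6.8249


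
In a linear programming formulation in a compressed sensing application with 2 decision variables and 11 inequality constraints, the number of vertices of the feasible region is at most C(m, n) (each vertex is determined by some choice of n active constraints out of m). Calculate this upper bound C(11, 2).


Each vertex corresponds to some choice of n active constraints out of m, so the number of vertices is at most C(m, n) = m! / (n!(m-n)!).
m = 11, n = 2
Numerator: 11 * 10
Denominator: 2! = 2
C(11, 2) = 55


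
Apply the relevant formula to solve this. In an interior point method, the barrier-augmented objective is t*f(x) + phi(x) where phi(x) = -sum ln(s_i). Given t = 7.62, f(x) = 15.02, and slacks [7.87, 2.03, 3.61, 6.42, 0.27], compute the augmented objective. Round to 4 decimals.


Step 1: Compute log-barrier.
ln values: [2.0631, 0.708, 1.2837, 1.8594, -1.3093]
phi = -(2.0631 + 0.708 + 1.2837 + 1.8594 - 1.3093) = -4.6049
Step 2: Compute augmented objective.
t*f(x) = 7.62*15.02 = 114.4524
Total = 114.4524 - 4.6049 = 109.8475


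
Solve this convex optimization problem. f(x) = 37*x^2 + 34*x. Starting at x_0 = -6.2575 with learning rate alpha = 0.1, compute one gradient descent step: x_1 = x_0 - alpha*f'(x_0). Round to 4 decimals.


We compute the gradient at x_0 and apply the update.
f'(x) = 74*x + 34
f'(-6.2575) = 74*-6.2575 + 34 = -429.055
x_1 = -6.2575 - 0.1*-429.055 = 36.648


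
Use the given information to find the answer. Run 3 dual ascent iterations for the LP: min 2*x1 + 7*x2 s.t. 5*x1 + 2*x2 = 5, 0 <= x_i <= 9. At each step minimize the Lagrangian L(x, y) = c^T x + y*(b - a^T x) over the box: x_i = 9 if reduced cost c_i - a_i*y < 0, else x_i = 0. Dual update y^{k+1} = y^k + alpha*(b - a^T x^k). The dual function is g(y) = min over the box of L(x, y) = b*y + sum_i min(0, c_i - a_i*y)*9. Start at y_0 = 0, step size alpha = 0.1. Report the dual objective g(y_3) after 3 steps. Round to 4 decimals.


Dual ascent for LP: min 2*x1 + 7*x2, 5*x1 + 2*x2 = 5, 0 <= x_i <= 9
Step 1: y^k = 0.0, reduced costs: (2.0, 7.0)
  x^k = (0.0, 0.0), subgradient = b - a^T x = 5.0
  y^{k+1} = 0.0 + 0.1*5.0 = 0.5
Step 2: y^k = 0.5, reduced costs: (-0.5, 6.0)
  x^k = (9.0, 0.0), subgradient = b - a^T x = -40.0
  y^{k+1} = 0.5 + 0.1*-40.0 = -3.5
Step 3: y^k = -3.5, reduced costs: (19.5, 14.0)
  x^k = (0.0, 0.0), subgradient = b - a^T x = 5.0
  y^{k+1} = -3.5 + 0.1*5.0 = -3.0
Dual objective at y_3 = -3.0: reduced costs (17.0, 13.0), box minimizer x = (0.0, 0.0)
g(y_3) = b*y + (c1 - a1*y)*x1 + (c2 - a2*y)*x2 = 5*(-3.0) + 17.0*0.0 + 13.0*0.0 = -15.0 + 0.0 + 0.0 = -15.0


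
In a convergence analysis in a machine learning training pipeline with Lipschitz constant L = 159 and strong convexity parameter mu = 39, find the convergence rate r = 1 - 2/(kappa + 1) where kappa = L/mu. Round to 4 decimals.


Step 1: Compute the condition number.
kappa = L/mu = 159/39 = 4.0769
Step 2: Compute the convergence rate.
r = 1 - 2/(kappa + 1) = 1 - 2*mu/(L + mu) = (L - mu)/(L + mu) = 120/198 = 0.6061


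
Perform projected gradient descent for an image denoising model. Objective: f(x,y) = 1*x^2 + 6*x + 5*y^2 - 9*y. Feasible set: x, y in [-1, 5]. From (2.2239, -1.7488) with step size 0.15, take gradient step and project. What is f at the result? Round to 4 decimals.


Step 1: Compute gradient at (2.2239, -1.7488).
grad_x = 2*1*2.2239 + 6 = 10.4478
grad_y = 2*5*-1.7488 - 9 = -26.488
Step 2: Gradient step.
x_raw = 2.2239 - 0.15*10.4478 = 0.6567
y_raw = -1.7488 - 0.15*-26.488 = 2.2244
Step 3: Project onto [-1, 5].
x_proj = clip(0.6567) = 0.6567
y_proj = clip(2.2244) = 2.2244
Step 4: Evaluate f.
f(0.6567, 2.2244) = 9.0919


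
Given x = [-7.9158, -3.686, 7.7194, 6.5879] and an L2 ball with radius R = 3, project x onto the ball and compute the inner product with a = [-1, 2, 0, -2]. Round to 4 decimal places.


Step 1: Compute ||x|| (intermediates to 6 decimals).
||x|| = sqrt((-7.9158)^2 + (-3.686)^2 + 7.7194^2 + 6.5879^2) = 13.387907
Step 2: Project.
Since ||x|| > R, scale = R/||x|| = 3/13.387907 = 0.224083, proj(x) = scale * x
proj(x) = [-1.773796, -0.82597, 1.729786, 1.476236]
Step 3: Dot product.
a^T * proj(x) = -1*(-1.773796) + 2*(-0.82597) + 0*1.729786 - 2*1.476236 = -2.8306


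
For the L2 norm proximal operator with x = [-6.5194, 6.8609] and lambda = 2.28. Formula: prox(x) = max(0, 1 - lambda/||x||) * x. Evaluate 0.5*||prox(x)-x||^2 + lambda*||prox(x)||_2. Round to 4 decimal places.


Step 1: Compute ||x||.
||x|| = 9.4644
Step 2: Compute scaling factor.
scale = max(0, 1 - 2.28/9.4644) = 0.7591
Step 3: prox(x) = [-4.9489, 5.2081]
||prox(x)|| = 7.1844
Step 4: Proximal objective.
0.5*||prox-x||^2 = 2.5992
lambda*||prox|| = 16.3804
Total = 18.9796


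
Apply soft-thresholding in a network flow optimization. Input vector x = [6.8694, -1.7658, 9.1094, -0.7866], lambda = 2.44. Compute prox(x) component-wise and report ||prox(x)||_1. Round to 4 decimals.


Soft-thresholding with lambda = 2.44:
prox(6.8694) = sign(6.8694)*max(|6.8694| - 2.44, 0) = 4.4294
prox(-1.7658) = sign(-1.7658)*max(|-1.7658| - 2.44, 0) = 0.0
prox(9.1094) = sign(9.1094)*max(|9.1094| - 2.44, 0) = 6.6694
prox(-0.7866) = sign(-0.7866)*max(|-0.7866| - 2.44, 0) = 0.0
prox(x) = [4.4294, 0.0, 6.6694, 0.0]
||prox(x)||_1 = 4.4294 + 0.0 + 6.6694 + 0.0 = 11.0988


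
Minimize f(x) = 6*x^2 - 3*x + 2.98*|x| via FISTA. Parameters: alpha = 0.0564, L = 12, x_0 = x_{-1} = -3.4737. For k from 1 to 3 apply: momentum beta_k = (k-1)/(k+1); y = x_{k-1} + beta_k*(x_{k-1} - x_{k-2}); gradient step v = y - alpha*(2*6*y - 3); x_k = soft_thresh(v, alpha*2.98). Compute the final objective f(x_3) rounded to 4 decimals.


FISTA on f(x) = 6*x^2 - 3*x + 2.98*|x|
L = 12, alpha = 0.0564
Iteration 1: beta = 0.0, y = -3.4737 + 0.0*(-3.4737 + 3.4737) = -3.4737
  grad(y) = -44.6844, v = y - alpha*grad = -0.9535
  prox(v) = soft_thresh(-0.9535, 0.1681) = -0.7854
Iteration 2: beta = 0.3333, y = -0.7854 + 0.3333*(-0.7854 + 3.4737) = 0.1107
  grad(y) = -1.672, v = y - alpha*grad = 0.205
  prox(v) = soft_thresh(0.205, 0.1681) = 0.0369
Iteration 3: beta = 0.5, y = 0.0369 + 0.5*(0.0369 + 0.7854) = 0.4481
  grad(y) = 2.3767, v = y - alpha*grad = 0.314
  prox(v) = soft_thresh(0.314, 0.1681) = 0.1459
f(x_3) = 6*0.1459^2 - 3*0.1459 + 2.98*|0.1459| = 0.1249


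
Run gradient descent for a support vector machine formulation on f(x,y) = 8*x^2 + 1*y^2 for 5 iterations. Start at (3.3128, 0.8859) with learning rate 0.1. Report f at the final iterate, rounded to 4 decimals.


Gradient descent on f(x,y) = 8*x^2 + 1*y^2.
Starting point: (3.3128, 0.8859), alpha = 0.1
Step 1: grad_x = 2*8*3.3128 = 53.0048, grad_y = 2*1*0.8859 = 1.7718
  x_1 = 3.3128 - 0.1*53.0048 = -1.9877
  y_1 = 0.8859 - 0.1*1.7718 = 0.7087
Step 2: grad_x = 2*8*-1.9877 = -31.8029, grad_y = 2*1*0.7087 = 1.4174
  x_2 = -1.9877 - 0.1*-31.8029 = 1.1926
  y_2 = 0.7087 - 0.1*1.4174 = 0.567
Step 3: grad_x = 2*8*1.1926 = 19.0817, grad_y = 2*1*0.567 = 1.134
  x_3 = 1.1926 - 0.1*19.0817 = -0.7156
  y_3 = 0.567 - 0.1*1.134 = 0.4536
Step 4: grad_x = 2*8*-0.7156 = -11.449, grad_y = 2*1*0.4536 = 0.9072
  x_4 = -0.7156 - 0.1*-11.449 = 0.4293
  y_4 = 0.4536 - 0.1*0.9072 = 0.3629
Step 5: grad_x = 2*8*0.4293 = 6.8694, grad_y = 2*1*0.3629 = 0.7257
  x_5 = 0.4293 - 0.1*6.8694 = -0.2576
  y_5 = 0.3629 - 0.1*0.7257 = 0.2903
f(-0.2576, 0.2903) = 8*(-0.2576)^2 + 1*0.2903^2 = 0.6151


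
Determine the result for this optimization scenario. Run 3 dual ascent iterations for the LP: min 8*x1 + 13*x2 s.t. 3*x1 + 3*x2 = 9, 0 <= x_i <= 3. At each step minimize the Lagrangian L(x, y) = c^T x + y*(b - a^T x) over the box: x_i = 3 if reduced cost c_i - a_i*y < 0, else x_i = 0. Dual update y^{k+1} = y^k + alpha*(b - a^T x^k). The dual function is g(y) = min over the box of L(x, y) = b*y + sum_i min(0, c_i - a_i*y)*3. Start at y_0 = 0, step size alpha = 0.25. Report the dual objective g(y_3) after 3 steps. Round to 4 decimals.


Dual ascent for LP: min 8*x1 + 13*x2, 3*x1 + 3*x2 = 9, 0 <= x_i <= 3
Step 1: y^k = 0.0, reduced costs: (8.0, 13.0)
  x^k = (0.0, 0.0), subgradient = b - a^T x = 9.0
  y^{k+1} = 0.0 + 0.25*9.0 = 2.25
Step 2: y^k = 2.25, reduced costs: (1.25, 6.25)
  x^k = (0.0, 0.0), subgradient = b - a^T x = 9.0
  y^{k+1} = 2.25 + 0.25*9.0 = 4.5
Step 3: y^k = 4.5, reduced costs: (-5.5, -0.5)
  x^k = (3.0, 3.0), subgradient = b - a^T x = -9.0
  y^{k+1} = 4.5 + 0.25*-9.0 = 2.25
Dual objective at y_3 = 2.25: reduced costs (1.25, 6.25), box minimizer x = (0.0, 0.0)
g(y_3) = b*y + (c1 - a1*y)*x1 + (c2 - a2*y)*x2 = 9*2.25 + 1.25*0.0 + 6.25*0.0 = 20.25 + 0.0 + 0.0 = 20.25


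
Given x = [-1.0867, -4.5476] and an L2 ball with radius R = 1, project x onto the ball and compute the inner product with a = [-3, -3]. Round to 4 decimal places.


Step 1: Compute ||x|| (intermediates to 6 decimals).
||x|| = sqrt((-1.0867)^2 + (-4.5476)^2) = 4.675637
Step 2: Project.
Since ||x|| > R, scale = R/||x|| = 1/4.675637 = 0.213875, proj(x) = scale * x
proj(x) = [-0.232418, -0.972618]
Step 3: Dot product.
a^T * proj(x) = -3*(-0.232418) - 3*(-0.972618) = 3.6151


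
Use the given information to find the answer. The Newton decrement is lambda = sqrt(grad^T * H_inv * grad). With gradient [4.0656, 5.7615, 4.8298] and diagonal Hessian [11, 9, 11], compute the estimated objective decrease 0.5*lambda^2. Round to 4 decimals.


Step 1: H is diagonal, so H^(-1) * g = [0.3696, 0.6402, 0.4391].
Step 2: g^T H^(-1) g = sum_i g_i^2 / H_ii
  = (4.0656)^2/11 + (5.7615)^2/9 + (4.8298)^2/11
  = 1.5026 + 3.6883 + 2.1206 = 7.3116
Step 3: Objective decrease = 0.5 * g^T H^(-1) g = 3.6558


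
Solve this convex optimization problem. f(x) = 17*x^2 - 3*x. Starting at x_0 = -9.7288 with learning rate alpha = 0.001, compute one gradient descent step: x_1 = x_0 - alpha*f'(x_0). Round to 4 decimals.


We compute the gradient at x_0 and apply the update.
f'(x) = 34*x - 3
f'(-9.7288) = 34*-9.7288 - 3 = -333.7792
x_1 = -9.7288 - 0.001*-333.7792 = -9.395


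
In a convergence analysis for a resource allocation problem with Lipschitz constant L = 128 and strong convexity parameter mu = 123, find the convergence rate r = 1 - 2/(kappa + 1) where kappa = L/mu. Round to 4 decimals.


Step 1: Compute the condition number.
kappa = L/mu = 128/123 = 1.0407
Step 2: Compute the convergence rate.
r = 1 - 2/(kappa + 1) = 1 - 2*mu/(L + mu) = (L - mu)/(L + mu) = 5/251 = 0.0199


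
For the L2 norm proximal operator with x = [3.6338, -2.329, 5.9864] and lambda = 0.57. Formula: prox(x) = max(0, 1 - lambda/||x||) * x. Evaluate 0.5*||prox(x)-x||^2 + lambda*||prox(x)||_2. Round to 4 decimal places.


Step 1: Compute ||x||.
||x|| = 7.3801
Step 2: Compute scaling factor.
scale = max(0, 1 - 0.57/7.3801) = 0.9228
Step 3: prox(x) = [3.3531, -2.1491, 5.524]
||prox(x)|| = 6.8101
Step 4: Proximal objective.
0.5*||prox-x||^2 = 0.1625
lambda*||prox|| = 3.8818
Total = 4.0442


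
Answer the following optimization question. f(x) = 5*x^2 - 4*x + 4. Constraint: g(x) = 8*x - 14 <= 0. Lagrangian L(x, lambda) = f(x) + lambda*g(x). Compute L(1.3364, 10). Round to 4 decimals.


Step 1: Evaluate f(x).
f(1.3364) = 5*1.3364^2 - 4*1.3364 + 4 = 7.5842
Step 2: Evaluate g(x).
g(1.3364) = 8*1.3364 - 14 = -3.3088
Step 3: Compute Lagrangian.
L = 7.5842 + 10*-3.3088 = -25.5038


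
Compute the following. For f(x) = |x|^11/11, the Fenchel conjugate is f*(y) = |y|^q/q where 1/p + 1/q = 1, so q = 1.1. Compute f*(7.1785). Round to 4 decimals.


The conjugate exponent q satisfies 1/p + 1/q = 1.
p = 11, so q = 11/(11 - 1) = 1.1
|y|^q = 7.1785^1.1 = 8.7425
f*(7.1785) = 8.7425 / 1.1 = 7.9478


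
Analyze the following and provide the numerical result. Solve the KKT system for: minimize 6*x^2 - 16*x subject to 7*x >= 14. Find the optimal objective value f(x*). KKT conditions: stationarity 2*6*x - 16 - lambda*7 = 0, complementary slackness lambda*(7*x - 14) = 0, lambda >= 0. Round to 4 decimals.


Step 1: Try lambda = 0 (constraint inactive).
x_unc = 16/(2*6) = 1.3333
Check: 7*1.3333 = 9.3331 < 14 -- violated!
Step 2: Constraint must be active: 7*x = 14
x* = 14/7 = 2.0
lambda = (2*6*2.0 - 16)/7 = 1.1429
Step 3: Compute optimal value.
f(x*) = 6*2.0^2 - 16*2.0 = -8.0


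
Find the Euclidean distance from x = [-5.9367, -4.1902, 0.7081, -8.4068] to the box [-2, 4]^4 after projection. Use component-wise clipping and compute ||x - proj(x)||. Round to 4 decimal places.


Project each component onto [-2, 4].
clip(-5.9367) = -2.0, clip(-4.1902) = -2.0, clip(0.7081) = 0.7081, clip(-8.4068) = -2.0
Projection = [-2.0, -2.0, 0.7081, -2.0]
Squared diffs: [15.4976, 4.797, 0.0, 41.0471]
Distance = sqrt(61.3417) = 7.8321


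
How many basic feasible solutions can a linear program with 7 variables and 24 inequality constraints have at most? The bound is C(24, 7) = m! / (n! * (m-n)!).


Each vertex corresponds to some choice of n active constraints out of m, so the number of vertices is at most C(m, n) = m! / (n!(m-n)!).
m = 24, n = 7
Numerator: 24 * 23 * 22 * 21 * 20 * 19 * 18
Denominator: 7! = 5040
C(24, 7) = 346104


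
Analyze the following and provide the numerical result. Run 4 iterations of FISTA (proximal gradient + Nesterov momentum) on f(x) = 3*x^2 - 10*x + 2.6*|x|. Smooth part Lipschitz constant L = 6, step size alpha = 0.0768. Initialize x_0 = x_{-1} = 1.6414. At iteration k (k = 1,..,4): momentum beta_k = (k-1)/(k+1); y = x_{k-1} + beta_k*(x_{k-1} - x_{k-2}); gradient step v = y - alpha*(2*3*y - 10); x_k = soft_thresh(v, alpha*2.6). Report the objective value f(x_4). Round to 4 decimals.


FISTA on f(x) = 3*x^2 - 10*x + 2.6*|x|
L = 6, alpha = 0.0768
Iteration 1: beta = 0.0, y = 1.6414 + 0.0*(1.6414 - 1.6414) = 1.6414
  grad(y) = -0.1516, v = y - alpha*grad = 1.653
  prox(v) = soft_thresh(1.653, 0.1997) = 1.4534
Iteration 2: beta = 0.3333, y = 1.4534 + 0.3333*(1.4534 - 1.6414) = 1.3907
  grad(y) = -1.6559, v = y - alpha*grad = 1.5179
  prox(v) = soft_thresh(1.5179, 0.1997) = 1.3182
Iteration 3: beta = 0.5, y = 1.3182 + 0.5*(1.3182 - 1.4534) = 1.2506
  grad(y) = -2.4965, v = y - alpha*grad = 1.4423
  prox(v) = soft_thresh(1.4423, 0.1997) = 1.2426
Iteration 4: beta = 0.6, y = 1.2426 + 0.6*(1.2426 - 1.3182) = 1.1973
  grad(y) = -2.8161, v = y - alpha*grad = 1.4136
  prox(v) = soft_thresh(1.4136, 0.1997) = 1.2139
f(x_4) = 3*1.2139^2 - 10*1.2139 + 2.6*|1.2139| = -4.5622


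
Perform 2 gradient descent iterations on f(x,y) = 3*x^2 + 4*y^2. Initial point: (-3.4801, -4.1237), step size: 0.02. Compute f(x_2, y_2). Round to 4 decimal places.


Gradient descent on f(x,y) = 3*x^2 + 4*y^2.
Starting point: (-3.4801, -4.1237), alpha = 0.02
Step 1: grad_x = 2*3*-3.4801 = -20.8806, grad_y = 2*4*-4.1237 = -32.9896
  x_1 = -3.4801 - 0.02*-20.8806 = -3.0625
  y_1 = -4.1237 - 0.02*-32.9896 = -3.4639
Step 2: grad_x = 2*3*-3.0625 = -18.3749, grad_y = 2*4*-3.4639 = -27.7113
  x_2 = -3.0625 - 0.02*-18.3749 = -2.695
  y_2 = -3.4639 - 0.02*-27.7113 = -2.9097
f(-2.695, -2.9097) = 3*(-2.695)^2 + 4*(-2.9097)^2 = 55.6539


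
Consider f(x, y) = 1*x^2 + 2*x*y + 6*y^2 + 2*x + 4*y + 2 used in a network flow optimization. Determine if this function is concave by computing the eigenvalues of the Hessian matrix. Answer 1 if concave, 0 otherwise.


The Hessian of f(x,y) = 1*x^2 + 2*x*y + 6*y^2 + 2*x + 4*y + 2 is:
H = [[2, 2], [2, 12]]
Trace = 2 + 12 = 14
Determinant = 2*12 - (2)^2 = 20
Discriminant = (14)^2 - 4*20 = 116.0
Eigenvalues: lambda_1 = 1.6148, lambda_2 = 12.3852
The function is not concave.

0


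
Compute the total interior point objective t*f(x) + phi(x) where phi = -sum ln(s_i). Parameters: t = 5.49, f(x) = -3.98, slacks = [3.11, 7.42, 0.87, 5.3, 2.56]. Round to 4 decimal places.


Step 1: Compute log-barrier.
ln values: [1.1346, 2.0042, -0.1393, 1.6677, 0.94]
phi = -(1.1346 + 2.0042 - 0.1393 + 1.6677 + 0.94) = -5.6073
Step 2: Compute augmented objective.
t*f(x) = 5.49*-3.98 = -21.8502
Total = -21.8502 - 5.6073 = -27.4575


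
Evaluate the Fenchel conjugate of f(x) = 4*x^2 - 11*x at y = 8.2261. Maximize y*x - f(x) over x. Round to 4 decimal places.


f*(y) = sup_x {y*x - a*x^2 - b*x} = sup_x {(y-b)*x - a*x^2}
FOC: (y - b) - 2a*x = 0 => x* = (y - b)/(2a)
x* = (8.2261 + 11)/(2*4) = 2.4033
f*(8.2261) = (y-b)^2/(4a) = (8.2261 + 11)^2/(4*4)
= 369.6429/16 = 23.1027


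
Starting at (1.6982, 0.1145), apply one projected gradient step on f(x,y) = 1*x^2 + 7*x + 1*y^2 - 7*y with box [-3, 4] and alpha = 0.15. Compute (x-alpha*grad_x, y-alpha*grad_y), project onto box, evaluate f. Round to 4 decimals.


Step 1: Compute gradient at (1.6982, 0.1145).
grad_x = 2*1*1.6982 + 7 = 10.3964
grad_y = 2*1*0.1145 - 7 = -6.771
Step 2: Gradient step.
x_raw = 1.6982 - 0.15*10.3964 = 0.1387
y_raw = 0.1145 - 0.15*-6.771 = 1.1302
Step 3: Project onto [-3, 4].
x_proj = clip(0.1387) = 0.1387
y_proj = clip(1.1302) = 1.1302
Step 4: Evaluate f.
f(0.1387, 1.1302) = -5.6434


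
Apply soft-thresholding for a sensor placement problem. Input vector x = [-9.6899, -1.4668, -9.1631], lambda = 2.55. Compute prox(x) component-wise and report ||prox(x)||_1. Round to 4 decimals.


Soft-thresholding with lambda = 2.55:
prox(-9.6899) = sign(-9.6899)*max(|-9.6899| - 2.55, 0) = -7.1399
prox(-1.4668) = sign(-1.4668)*max(|-1.4668| - 2.55, 0) = 0.0
prox(-9.1631) = sign(-9.1631)*max(|-9.1631| - 2.55, 0) = -6.6131
prox(x) = [-7.1399, 0.0, -6.6131]
||prox(x)||_1 = 7.1399 + 0.0 + 6.6131 = 13.753


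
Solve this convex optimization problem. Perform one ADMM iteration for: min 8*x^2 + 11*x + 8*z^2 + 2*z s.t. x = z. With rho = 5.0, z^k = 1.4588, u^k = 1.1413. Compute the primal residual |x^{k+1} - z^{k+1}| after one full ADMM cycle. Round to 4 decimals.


ADMM iteration with rho = 5.0, z^k = 1.4588, u^k = 1.1413
Step 1: x-update.
Minimize 8*x^2 + 11*x + (5.0/2)*(x - 1.4588 + 1.1413)^2
FOC: (2*8 + 5.0)*x = -11 + 5.0*(1.4588 - 1.1413)
x^{k+1} = -0.4482
Step 2: z-update.
Minimize 8*z^2 + 2*z + (5.0/2)*(-0.4482 - z + 1.1413)^2
FOC: (2*8 + 5.0)*z = -2 + 5.0*(-0.4482 + 1.1413)
z^{k+1} = 0.0698
Step 3: u-update.
u^{k+1} = 1.1413 - 0.4482 - 0.0698 = 0.6233
Step 4: Primal residual = |-0.4482 - 0.0698| = 0.518


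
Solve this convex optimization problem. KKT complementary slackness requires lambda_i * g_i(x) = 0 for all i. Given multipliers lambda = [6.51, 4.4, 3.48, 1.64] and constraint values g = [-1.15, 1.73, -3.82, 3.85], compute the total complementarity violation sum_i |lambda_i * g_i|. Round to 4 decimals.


KKT complementary slackness check:
lambda_1 * g_1 = 6.51 * -1.15 = -7.4865
lambda_2 * g_2 = 4.4 * 1.73 = 7.612
lambda_3 * g_3 = 3.48 * -3.82 = -13.2936
lambda_4 * g_4 = 1.64 * 3.85 = 6.314
Total violation = 7.4865 + 7.612 + 13.2936 + 6.314 = 34.7061


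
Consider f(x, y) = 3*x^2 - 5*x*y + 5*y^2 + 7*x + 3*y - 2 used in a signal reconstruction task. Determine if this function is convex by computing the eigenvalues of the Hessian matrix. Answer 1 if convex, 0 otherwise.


The Hessian of f(x,y) = 3*x^2 - 5*x*y + 5*y^2 + 7*x + 3*y - 2 is:
H = [[6, -5], [-5, 10]]
Trace = 6 + 10 = 16
Determinant = 6*10 - (-5)^2 = 35
Discriminant = (16)^2 - 4*35 = 116.0
Eigenvalues: lambda_1 = 2.6148, lambda_2 = 13.3852
The function is convex.

1


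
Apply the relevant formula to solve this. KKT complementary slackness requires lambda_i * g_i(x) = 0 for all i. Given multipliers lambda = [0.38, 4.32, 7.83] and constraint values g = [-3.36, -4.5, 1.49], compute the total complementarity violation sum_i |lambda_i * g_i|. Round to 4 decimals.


KKT complementary slackness check:
lambda_1 * g_1 = 0.38 * -3.36 = -1.2768
lambda_2 * g_2 = 4.32 * -4.5 = -19.44
lambda_3 * g_3 = 7.83 * 1.49 = 11.6667
Total violation = 1.2768 + 19.44 + 11.6667 = 32.3835


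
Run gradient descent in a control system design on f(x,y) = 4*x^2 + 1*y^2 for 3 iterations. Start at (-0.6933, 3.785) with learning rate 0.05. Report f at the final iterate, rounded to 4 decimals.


Gradient descent on f(x,y) = 4*x^2 + 1*y^2.
Starting point: (-0.6933, 3.785), alpha = 0.05
Step 1: grad_x = 2*4*-0.6933 = -5.5464, grad_y = 2*1*3.785 = 7.57
  x_1 = -0.6933 - 0.05*-5.5464 = -0.416
  y_1 = 3.785 - 0.05*7.57 = 3.4065
Step 2: grad_x = 2*4*-0.416 = -3.3278, grad_y = 2*1*3.4065 = 6.813
  x_2 = -0.416 - 0.05*-3.3278 = -0.2496
  y_2 = 3.4065 - 0.05*6.813 = 3.0659
Step 3: grad_x = 2*4*-0.2496 = -1.9967, grad_y = 2*1*3.0659 = 6.1317
  x_3 = -0.2496 - 0.05*-1.9967 = -0.1498
  y_3 = 3.0659 - 0.05*6.1317 = 2.7593
f(-0.1498, 2.7593) = 4*(-0.1498)^2 + 1*2.7593^2 = 7.7032


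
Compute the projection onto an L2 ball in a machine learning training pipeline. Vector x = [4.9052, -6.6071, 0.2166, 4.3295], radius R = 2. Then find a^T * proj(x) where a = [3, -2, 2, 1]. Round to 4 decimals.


Step 1: Compute ||x|| (intermediates to 6 decimals).
||x|| = sqrt(4.9052^2 + (-6.6071)^2 + 0.2166^2 + 4.3295^2) = 9.300873
Step 2: Project.
Since ||x|| > R, scale = R/||x|| = 2/9.300873 = 0.215034, proj(x) = scale * x
proj(x) = [1.054785, -1.420751, 0.046576, 0.93099]
Step 3: Dot product.
a^T * proj(x) = 3*1.054785 - 2*(-1.420751) + 2*0.046576 + 1*0.93099 = 7.03


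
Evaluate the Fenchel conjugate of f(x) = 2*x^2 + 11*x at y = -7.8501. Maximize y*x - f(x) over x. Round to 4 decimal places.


f*(y) = sup_x {y*x - a*x^2 - b*x} = sup_x {(y-b)*x - a*x^2}
FOC: (y - b) - 2a*x = 0 => x* = (y - b)/(2a)
x* = (-7.8501 - 11)/(2*2) = -4.7125
f*(-7.8501) = (y-b)^2/(4a) = (-7.8501 - 11)^2/(4*2)
= 355.3263/8 = 44.4158


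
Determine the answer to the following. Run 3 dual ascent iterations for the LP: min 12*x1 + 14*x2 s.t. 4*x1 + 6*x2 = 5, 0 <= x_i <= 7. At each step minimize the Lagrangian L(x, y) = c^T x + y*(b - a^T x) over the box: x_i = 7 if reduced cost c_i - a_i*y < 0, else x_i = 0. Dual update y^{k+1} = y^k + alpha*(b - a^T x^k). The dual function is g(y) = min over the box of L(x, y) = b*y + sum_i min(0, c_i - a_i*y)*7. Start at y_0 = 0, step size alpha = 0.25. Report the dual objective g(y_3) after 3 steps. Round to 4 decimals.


Dual ascent for LP: min 12*x1 + 14*x2, 4*x1 + 6*x2 = 5, 0 <= x_i <= 7
Step 1: y^k = 0.0, reduced costs: (12.0, 14.0)
  x^k = (0.0, 0.0), subgradient = b - a^T x = 5.0
  y^{k+1} = 0.0 + 0.25*5.0 = 1.25
Step 2: y^k = 1.25, reduced costs: (7.0, 6.5)
  x^k = (0.0, 0.0), subgradient = b - a^T x = 5.0
  y^{k+1} = 1.25 + 0.25*5.0 = 2.5
Step 3: y^k = 2.5, reduced costs: (2.0, -1.0)
  x^k = (0.0, 7.0), subgradient = b - a^T x = -37.0
  y^{k+1} = 2.5 + 0.25*-37.0 = -6.75
Dual objective at y_3 = -6.75: reduced costs (39.0, 54.5), box minimizer x = (0.0, 0.0)
g(y_3) = b*y + (c1 - a1*y)*x1 + (c2 - a2*y)*x2 = 5*(-6.75) + 39.0*0.0 + 54.5*0.0 = -33.75 + 0.0 + 0.0 = -33.75
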